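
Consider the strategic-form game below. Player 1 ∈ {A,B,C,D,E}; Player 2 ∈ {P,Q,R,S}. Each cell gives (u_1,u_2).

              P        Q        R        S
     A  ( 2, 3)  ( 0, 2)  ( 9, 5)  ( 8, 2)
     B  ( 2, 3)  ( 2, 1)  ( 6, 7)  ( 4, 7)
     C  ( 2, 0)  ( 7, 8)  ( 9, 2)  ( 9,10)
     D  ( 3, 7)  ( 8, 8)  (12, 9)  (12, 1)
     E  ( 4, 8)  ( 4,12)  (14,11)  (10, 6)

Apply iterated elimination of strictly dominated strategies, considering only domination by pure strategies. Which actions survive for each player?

Remaining: P1:{D,E} P2:{Q,R}

P1 drop A (D beats it: P:3>2 Q:8>0 R:12>9 S:12>8)
P1 drop B (D beats it: P:3>2 Q:8>2 R:12>6 S:12>4)
P1 drop C (D beats it: P:3>2 Q:8>7 R:12>9 S:12>9)
P2 drop P (Q beats it: D:8>7 E:12>8)
P2 drop S (Q beats it: D:8>1 E:12>6)
P1→{D,E} P2→{Q,R}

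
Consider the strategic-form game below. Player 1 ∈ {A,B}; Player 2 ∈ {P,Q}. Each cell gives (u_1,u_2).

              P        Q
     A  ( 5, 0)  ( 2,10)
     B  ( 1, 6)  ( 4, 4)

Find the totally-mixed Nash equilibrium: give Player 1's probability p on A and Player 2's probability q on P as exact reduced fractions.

(p,q) = (1/6, 1/3)

P1 indiff ⇒ q·5+(1-q)·2 = q·1+(1-q)·4 ⇒ q(4) = (1-q)(2) ⇒ q = 1/3
P2 indiff ⇒ p·0+(1-p)·6 = p·10+(1-p)·4 ⇒ p(-10) = (1-p)(-2) ⇒ p = 1/6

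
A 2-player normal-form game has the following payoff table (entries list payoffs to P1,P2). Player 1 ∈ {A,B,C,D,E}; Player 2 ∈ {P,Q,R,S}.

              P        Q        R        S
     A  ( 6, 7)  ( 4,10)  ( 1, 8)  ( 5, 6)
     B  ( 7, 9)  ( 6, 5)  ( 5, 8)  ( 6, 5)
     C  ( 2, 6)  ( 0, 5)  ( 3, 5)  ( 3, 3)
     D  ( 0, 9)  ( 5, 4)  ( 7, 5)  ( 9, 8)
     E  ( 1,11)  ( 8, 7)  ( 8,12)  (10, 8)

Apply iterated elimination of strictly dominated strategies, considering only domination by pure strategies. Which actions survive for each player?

P1 drop A (B beats it: P:7>6 Q:6>4 R:5>1 S:6>5)
P1 drop C (B beats it: P:7>2 Q:6>0 R:5>3 S:6>3)
P1 drop D (E beats it: P:1>0 Q:8>5 R:8>7 S:10>9)
P2 drop Q (P beats it: B:9>5 E:11>7)
P2 drop S (P beats it: B:9>5 E:11>8)
P1→{B,E} P2→{P,R}

Remaining: P1:{B,E} P2:{P,R}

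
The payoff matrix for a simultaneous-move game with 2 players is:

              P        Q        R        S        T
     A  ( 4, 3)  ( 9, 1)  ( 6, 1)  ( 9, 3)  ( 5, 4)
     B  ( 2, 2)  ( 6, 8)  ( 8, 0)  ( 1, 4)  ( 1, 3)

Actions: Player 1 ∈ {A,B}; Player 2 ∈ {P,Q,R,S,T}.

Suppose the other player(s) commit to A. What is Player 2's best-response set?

u_2(P vs A) = 3
u_2(Q vs A) = 1
u_2(R vs A) = 1
u_2(S vs A) = 3
u_2(T vs A) = 4
max payoff 4 at {T}

BR_2 = {T}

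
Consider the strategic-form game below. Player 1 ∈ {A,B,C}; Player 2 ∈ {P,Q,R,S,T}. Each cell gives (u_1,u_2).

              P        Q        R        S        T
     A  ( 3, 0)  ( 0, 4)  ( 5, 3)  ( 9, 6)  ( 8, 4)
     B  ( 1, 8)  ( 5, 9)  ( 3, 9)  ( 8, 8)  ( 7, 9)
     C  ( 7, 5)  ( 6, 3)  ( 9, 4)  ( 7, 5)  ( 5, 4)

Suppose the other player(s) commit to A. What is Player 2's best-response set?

BR_2 = {S}

u_2(P vs A) = 0
u_2(Q vs A) = 4
u_2(R vs A) = 3
u_2(S vs A) = 6
u_2(T vs A) = 4
max payoff 6 at {S}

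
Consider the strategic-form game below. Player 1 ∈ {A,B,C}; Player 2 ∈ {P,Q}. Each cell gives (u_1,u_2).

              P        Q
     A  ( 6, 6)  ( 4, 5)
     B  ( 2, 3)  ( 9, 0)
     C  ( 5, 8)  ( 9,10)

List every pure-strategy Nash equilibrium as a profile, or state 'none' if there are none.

(A,P): NE
(A,Q): not NE [P1→C gives 9>4; P2→P gives 6>5]
(B,P): not NE [P1→A gives 6>2]
(B,Q): not NE [P2→P gives 3>0]
(C,P): not NE [P1→A gives 6>5; P2→Q gives 10>8]
(C,Q): NE

PSNE = {(A,P), (C,Q)}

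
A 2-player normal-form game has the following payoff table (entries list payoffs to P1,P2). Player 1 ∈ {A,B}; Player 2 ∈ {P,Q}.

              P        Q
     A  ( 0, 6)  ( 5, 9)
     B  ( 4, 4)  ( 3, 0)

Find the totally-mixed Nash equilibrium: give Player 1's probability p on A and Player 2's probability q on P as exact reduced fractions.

P1 indiff ⇒ q·0+(1-q)·5 = q·4+(1-q)·3 ⇒ q(-4) = (1-q)(-2) ⇒ q = 1/3
P2 indiff ⇒ p·6+(1-p)·4 = p·9+(1-p)·0 ⇒ p(-3) = (1-p)(-4) ⇒ p = 4/7

P1 mixes 4/7 on A; P2 mixes 1/3 on P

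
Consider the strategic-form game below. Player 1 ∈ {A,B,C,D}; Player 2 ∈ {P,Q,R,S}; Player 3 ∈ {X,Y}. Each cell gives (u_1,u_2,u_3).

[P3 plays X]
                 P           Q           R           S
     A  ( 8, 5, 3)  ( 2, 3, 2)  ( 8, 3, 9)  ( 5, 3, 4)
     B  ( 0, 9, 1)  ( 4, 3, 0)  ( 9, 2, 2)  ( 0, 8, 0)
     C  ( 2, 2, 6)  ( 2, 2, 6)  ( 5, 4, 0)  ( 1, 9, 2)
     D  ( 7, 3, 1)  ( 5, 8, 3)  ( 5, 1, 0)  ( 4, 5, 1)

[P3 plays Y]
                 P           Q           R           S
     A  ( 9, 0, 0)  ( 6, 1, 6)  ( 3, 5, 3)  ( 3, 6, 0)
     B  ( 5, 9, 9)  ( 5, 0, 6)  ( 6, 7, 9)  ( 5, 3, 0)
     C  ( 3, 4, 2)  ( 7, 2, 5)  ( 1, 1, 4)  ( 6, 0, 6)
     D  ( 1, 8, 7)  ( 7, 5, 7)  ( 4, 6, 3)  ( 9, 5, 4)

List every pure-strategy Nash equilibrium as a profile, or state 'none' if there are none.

(A,P,X): NE
(A,P,Y): not NE [P2→S gives 6>0; P3→X gives 3>0]
(A,Q,X): not NE [P1→D gives 5>2; P2→P gives 5>3; P3→Y gives 6>2]
(A,Q,Y): not NE [P1→D gives 7>6; P2→S gives 6>1]
(A,R,X): not NE [P1→B gives 9>8; P2→P gives 5>3]
(A,R,Y): not NE [P1→B gives 6>3; P2→S gives 6>5; P3→X gives 9>3]
(A,S,X): not NE [P2→P gives 5>3]
(A,S,Y): not NE [P1→D gives 9>3; P3→X gives 4>0]
(B,P,X): not NE [P1→A gives 8>0; P3→Y gives 9>1]
(B,P,Y): not NE [P1→A gives 9>5]
(B,Q,X): not NE [P1→D gives 5>4; P2→P gives 9>3; P3→Y gives 6>0]
(B,Q,Y): not NE [P1→D gives 7>5; P2→P gives 9>0]
(B,R,X): not NE [P2→P gives 9>2; P3→Y gives 9>2]
(B,R,Y): not NE [P2→P gives 9>7]
(B,S,X): not NE [P1→A gives 5>0; P2→P gives 9>8]
(B,S,Y): not NE [P1→D gives 9>5; P2→P gives 9>3]
(C,P,X): not NE [P1→A gives 8>2; P2→S gives 9>2]
(C,P,Y): not NE [P1→A gives 9>3; P3→X gives 6>2]
(C,Q,X): not NE [P1→D gives 5>2; P2→S gives 9>2]
(C,Q,Y): not NE [P2→P gives 4>2; P3→X gives 6>5]
(C,R,X): not NE [P1→B gives 9>5; P2→S gives 9>4; P3→Y gives 4>0]
(C,R,Y): not NE [P1→B gives 6>1; P2→P gives 4>1]
(C,S,X): not NE [P1→A gives 5>1; P3→Y gives 6>2]
(C,S,Y): not NE [P1→D gives 9>6; P2→P gives 4>0]
(D,P,X): not NE [P1→A gives 8>7; P2→Q gives 8>3; P3→Y gives 7>1]
(D,P,Y): not NE [P1→A gives 9>1]
(D,Q,X): not NE [P3→Y gives 7>3]
(D,Q,Y): not NE [P2→P gives 8>5]
(D,R,X): not NE [P1→B gives 9>5; P2→Q gives 8>1; P3→Y gives 3>0]
(D,R,Y): not NE [P1→B gives 6>4; P2→P gives 8>6]
(D,S,X): not NE [P1→A gives 5>4; P2→Q gives 8>5; P3→Y gives 4>1]
(D,S,Y): not NE [P2→P gives 8>5]

NE set: (A,P,X)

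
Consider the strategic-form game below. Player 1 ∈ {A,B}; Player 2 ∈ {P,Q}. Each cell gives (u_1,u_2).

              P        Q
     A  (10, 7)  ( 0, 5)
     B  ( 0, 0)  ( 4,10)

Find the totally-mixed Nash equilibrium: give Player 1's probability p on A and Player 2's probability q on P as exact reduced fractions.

P1 indiff ⇒ q·10+(1-q)·0 = q·0+(1-q)·4 ⇒ q(10) = (1-q)(4) ⇒ q = 2/7
P2 indiff ⇒ p·7+(1-p)·0 = p·5+(1-p)·10 ⇒ p(2) = (1-p)(10) ⇒ p = 5/6

P1 mixes 5/6 on A; P2 mixes 2/7 on P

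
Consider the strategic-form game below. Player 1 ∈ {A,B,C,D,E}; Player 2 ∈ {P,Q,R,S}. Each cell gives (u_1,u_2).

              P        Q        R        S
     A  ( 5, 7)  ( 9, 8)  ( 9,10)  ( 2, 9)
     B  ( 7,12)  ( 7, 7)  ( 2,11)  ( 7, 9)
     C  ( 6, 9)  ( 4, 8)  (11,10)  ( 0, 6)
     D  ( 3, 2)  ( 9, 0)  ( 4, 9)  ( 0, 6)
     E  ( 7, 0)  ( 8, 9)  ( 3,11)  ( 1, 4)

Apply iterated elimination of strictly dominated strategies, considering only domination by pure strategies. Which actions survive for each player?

P2 drop Q (R beats it: A:10>8 B:11>7 C:10>8 D:9>0 E:11>9)
P1 drop D (A beats it: P:5>3 R:9>4 S:2>0)
P2 drop S (R beats it: A:10>9 B:11>9 C:10>6 E:11>4)
P1 drop A (C beats it: P:6>5 R:11>9)
P1→{B,C,E} P2→{P,R}

Remaining: P1:{B,C,E} P2:{P,R}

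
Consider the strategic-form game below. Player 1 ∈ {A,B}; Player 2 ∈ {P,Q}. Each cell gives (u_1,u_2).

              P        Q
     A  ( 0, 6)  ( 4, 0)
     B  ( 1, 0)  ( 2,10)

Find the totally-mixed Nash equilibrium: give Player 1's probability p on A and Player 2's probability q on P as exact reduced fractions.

P1 indiff ⇒ q·0+(1-q)·4 = q·1+(1-q)·2 ⇒ q(-1) = (1-q)(-2) ⇒ q = 2/3
P2 indiff ⇒ p·6+(1-p)·0 = p·0+(1-p)·10 ⇒ p(6) = (1-p)(10) ⇒ p = 5/8

P1 mixes 5/8 on A; P2 mixes 2/3 on P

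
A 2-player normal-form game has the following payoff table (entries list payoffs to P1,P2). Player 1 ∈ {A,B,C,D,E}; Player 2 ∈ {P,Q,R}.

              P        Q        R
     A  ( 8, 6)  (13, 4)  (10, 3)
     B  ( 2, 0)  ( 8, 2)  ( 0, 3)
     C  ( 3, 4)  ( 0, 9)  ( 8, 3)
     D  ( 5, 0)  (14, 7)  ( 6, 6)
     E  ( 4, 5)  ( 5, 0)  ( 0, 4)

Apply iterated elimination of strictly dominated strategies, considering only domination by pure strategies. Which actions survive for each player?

Remaining: P1:{A,D} P2:{P,Q}

P1 drop B (A beats it: P:8>2 Q:13>8 R:10>0)
P1 drop C (A beats it: P:8>3 Q:13>0 R:10>8)
P1 drop E (A beats it: P:8>4 Q:13>5 R:10>0)
P2 drop R (Q beats it: A:4>3 D:7>6)
P1→{A,D} P2→{P,Q}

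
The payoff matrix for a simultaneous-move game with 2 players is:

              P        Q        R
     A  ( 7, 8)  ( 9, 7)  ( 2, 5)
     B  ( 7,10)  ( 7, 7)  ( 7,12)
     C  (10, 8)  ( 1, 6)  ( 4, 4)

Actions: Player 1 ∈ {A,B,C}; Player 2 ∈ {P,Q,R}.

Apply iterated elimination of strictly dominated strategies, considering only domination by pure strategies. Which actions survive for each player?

P2 drop Q (P beats it: A:8>7 B:10>7 C:8>6)
P1 drop A (C beats it: P:10>7 R:4>2)
P1→{B,C} P2→{P,R}

Remaining: P1:{B,C} P2:{P,R}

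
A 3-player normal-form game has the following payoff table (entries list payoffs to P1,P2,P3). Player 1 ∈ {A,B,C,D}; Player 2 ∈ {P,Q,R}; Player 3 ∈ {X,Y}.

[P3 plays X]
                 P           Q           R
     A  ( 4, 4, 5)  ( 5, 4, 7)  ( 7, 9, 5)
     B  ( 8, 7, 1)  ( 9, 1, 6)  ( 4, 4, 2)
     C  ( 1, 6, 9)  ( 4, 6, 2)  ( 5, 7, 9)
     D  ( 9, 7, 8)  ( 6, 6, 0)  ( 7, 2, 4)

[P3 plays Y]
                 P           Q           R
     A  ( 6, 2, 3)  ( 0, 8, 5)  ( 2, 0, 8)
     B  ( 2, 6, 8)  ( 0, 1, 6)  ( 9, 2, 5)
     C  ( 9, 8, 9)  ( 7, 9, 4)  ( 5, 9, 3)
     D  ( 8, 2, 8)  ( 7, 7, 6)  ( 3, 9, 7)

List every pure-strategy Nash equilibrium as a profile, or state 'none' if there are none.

Nash profiles: (C,Q,Y), (D,P,X)

(A,P,X): not NE [P1→D gives 9>4; P2→R gives 9>4]
(A,P,Y): not NE [P1→C gives 9>6; P2→Q gives 8>2; P3→X gives 5>3]
(A,Q,X): not NE [P1→B gives 9>5; P2→R gives 9>4]
(A,Q,Y): not NE [P1→D gives 7>0; P3→X gives 7>5]
(A,R,X): not NE [P3→Y gives 8>5]
(A,R,Y): not NE [P1→B gives 9>2; P2→Q gives 8>0]
(B,P,X): not NE [P1→D gives 9>8; P3→Y gives 8>1]
(B,P,Y): not NE [P1→C gives 9>2]
(B,Q,X): not NE [P2→P gives 7>1]
(B,Q,Y): not NE [P1→D gives 7>0; P2→P gives 6>1]
(B,R,X): not NE [P1→D gives 7>4; P2→P gives 7>4; P3→Y gives 5>2]
(B,R,Y): not NE [P2→P gives 6>2]
(C,P,X): not NE [P1→D gives 9>1; P2→R gives 7>6]
(C,P,Y): not NE [P2→R gives 9>8]
(C,Q,X): not NE [P1→B gives 9>4; P2→R gives 7>6; P3→Y gives 4>2]
(C,Q,Y): NE
(C,R,X): not NE [P1→D gives 7>5]
(C,R,Y): not NE [P1→B gives 9>5; P3→X gives 9>3]
(D,P,X): NE
(D,P,Y): not NE [P1→C gives 9>8; P2→R gives 9>2]
(D,Q,X): not NE [P1→B gives 9>6; P2→P gives 7>6; P3→Y gives 6>0]
(D,Q,Y): not NE [P2→R gives 9>7]
(D,R,X): not NE [P2→P gives 7>2; P3→Y gives 7>4]
(D,R,Y): not NE [P1→B gives 9>3]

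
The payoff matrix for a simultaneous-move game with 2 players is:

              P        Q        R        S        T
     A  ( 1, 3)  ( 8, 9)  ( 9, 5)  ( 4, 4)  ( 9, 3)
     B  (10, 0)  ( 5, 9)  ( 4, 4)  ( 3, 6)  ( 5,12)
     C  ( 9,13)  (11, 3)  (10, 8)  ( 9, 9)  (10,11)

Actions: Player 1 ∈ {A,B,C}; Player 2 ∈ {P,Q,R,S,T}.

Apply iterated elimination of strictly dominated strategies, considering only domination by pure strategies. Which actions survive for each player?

P1 drop A (C beats it: P:9>1 Q:11>8 R:10>9 S:9>4 T:10>9)
P2 drop Q (T beats it: B:12>9 C:11>3)
P2 drop R (S beats it: B:6>4 C:9>8)
P2 drop S (T beats it: B:12>6 C:11>9)
P1→{B,C} P2→{P,T}

Survivors P1:{B,C} P2:{P,T}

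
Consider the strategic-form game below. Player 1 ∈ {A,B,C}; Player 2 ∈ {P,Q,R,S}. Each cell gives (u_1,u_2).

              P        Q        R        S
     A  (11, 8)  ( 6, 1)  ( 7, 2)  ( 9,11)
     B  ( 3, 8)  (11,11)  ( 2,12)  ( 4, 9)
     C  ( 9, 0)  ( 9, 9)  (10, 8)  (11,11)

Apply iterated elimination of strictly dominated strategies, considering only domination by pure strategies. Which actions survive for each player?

P2 drop P (S beats it: A:11>8 B:9>8 C:11>0)
P1 drop A (C beats it: Q:9>6 R:10>7 S:11>9)
P1→{B,C} P2→{Q,R,S}

Remaining: P1:{B,C} P2:{Q,R,S}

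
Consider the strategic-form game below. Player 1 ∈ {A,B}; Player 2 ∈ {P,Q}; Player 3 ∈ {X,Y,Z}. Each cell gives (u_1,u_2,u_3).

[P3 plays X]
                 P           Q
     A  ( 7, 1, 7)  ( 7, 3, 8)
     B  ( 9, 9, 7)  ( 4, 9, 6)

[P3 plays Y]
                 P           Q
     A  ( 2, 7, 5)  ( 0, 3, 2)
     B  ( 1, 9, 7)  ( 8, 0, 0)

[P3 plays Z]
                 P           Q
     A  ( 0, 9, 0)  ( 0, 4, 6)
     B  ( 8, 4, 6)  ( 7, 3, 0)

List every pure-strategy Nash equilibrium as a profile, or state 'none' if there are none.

PSNE = {(A,Q,X), (B,P,X)}

(A,P,X): not NE [P1→B gives 9>7; P2→Q gives 3>1]
(A,P,Y): not NE [P3→X gives 7>5]
(A,P,Z): not NE [P1→B gives 8>0; P3→X gives 7>0]
(A,Q,X): NE
(A,Q,Y): not NE [P1→B gives 8>0; P2→P gives 7>3; P3→X gives 8>2]
(A,Q,Z): not NE [P1→B gives 7>0; P2→P gives 9>4; P3→X gives 8>6]
(B,P,X): NE
(B,P,Y): not NE [P1→A gives 2>1]
(B,P,Z): not NE [P3→Y gives 7>6]
(B,Q,X): not NE [P1→A gives 7>4]
(B,Q,Y): not NE [P2→P gives 9>0; P3→X gives 6>0]
(B,Q,Z): not NE [P2→P gives 4>3; P3→X gives 6>0]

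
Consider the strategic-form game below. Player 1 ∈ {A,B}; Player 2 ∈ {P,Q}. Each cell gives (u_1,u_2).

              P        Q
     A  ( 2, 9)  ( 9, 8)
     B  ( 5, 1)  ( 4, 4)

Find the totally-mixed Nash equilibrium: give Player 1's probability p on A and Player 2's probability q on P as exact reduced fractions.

P1 indiff ⇒ q·2+(1-q)·9 = q·5+(1-q)·4 ⇒ q(-3) = (1-q)(-5) ⇒ q = 5/8
P2 indiff ⇒ p·9+(1-p)·1 = p·8+(1-p)·4 ⇒ p(1) = (1-p)(3) ⇒ p = 3/4

p=3/4, q=5/8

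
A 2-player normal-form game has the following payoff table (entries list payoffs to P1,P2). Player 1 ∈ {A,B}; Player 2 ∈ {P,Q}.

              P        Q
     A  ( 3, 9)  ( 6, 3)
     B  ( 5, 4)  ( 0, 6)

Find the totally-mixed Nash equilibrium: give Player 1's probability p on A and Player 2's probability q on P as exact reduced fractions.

P1 indiff ⇒ q·3+(1-q)·6 = q·5+(1-q)·0 ⇒ q(-2) = (1-q)(-6) ⇒ q = 3/4
P2 indiff ⇒ p·9+(1-p)·4 = p·3+(1-p)·6 ⇒ p(6) = (1-p)(2) ⇒ p = 1/4

(p,q) = (1/4, 3/4)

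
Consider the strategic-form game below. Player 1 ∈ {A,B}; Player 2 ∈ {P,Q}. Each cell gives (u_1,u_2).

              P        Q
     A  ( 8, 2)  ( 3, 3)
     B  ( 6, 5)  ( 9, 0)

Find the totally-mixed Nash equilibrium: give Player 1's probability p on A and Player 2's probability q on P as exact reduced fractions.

P1 indiff ⇒ q·8+(1-q)·3 = q·6+(1-q)·9 ⇒ q(2) = (1-q)(6) ⇒ q = 3/4
P2 indiff ⇒ p·2+(1-p)·5 = p·3+(1-p)·0 ⇒ p(-1) = (1-p)(-5) ⇒ p = 5/6

P1 mixes 5/6 on A; P2 mixes 3/4 on P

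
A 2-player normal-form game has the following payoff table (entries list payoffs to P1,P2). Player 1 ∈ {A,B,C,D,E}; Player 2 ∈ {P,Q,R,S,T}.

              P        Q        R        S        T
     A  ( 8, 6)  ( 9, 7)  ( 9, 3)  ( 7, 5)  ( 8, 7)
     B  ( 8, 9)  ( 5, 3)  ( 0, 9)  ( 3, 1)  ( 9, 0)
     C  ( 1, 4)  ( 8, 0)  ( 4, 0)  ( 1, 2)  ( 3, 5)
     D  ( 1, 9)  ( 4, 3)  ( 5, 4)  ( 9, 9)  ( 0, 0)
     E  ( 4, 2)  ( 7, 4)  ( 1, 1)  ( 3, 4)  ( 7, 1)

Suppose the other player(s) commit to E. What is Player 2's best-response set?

u_2(P vs E) = 2
u_2(Q vs E) = 4
u_2(R vs E) = 1
u_2(S vs E) = 4
u_2(T vs E) = 1
max payoff 4 at {Q,S}

BR_2 = {Q,S}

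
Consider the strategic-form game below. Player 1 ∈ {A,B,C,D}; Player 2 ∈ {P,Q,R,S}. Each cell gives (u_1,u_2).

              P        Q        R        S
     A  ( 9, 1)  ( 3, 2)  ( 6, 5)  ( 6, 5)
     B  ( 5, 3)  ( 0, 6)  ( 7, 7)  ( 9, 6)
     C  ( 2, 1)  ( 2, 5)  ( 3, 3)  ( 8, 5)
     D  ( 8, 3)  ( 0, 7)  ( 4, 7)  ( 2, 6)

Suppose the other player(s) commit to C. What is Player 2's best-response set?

P2 best: {Q,S}

u_2(P vs C) = 1
u_2(Q vs C) = 5
u_2(R vs C) = 3
u_2(S vs C) = 5
max payoff 5 at {Q,S}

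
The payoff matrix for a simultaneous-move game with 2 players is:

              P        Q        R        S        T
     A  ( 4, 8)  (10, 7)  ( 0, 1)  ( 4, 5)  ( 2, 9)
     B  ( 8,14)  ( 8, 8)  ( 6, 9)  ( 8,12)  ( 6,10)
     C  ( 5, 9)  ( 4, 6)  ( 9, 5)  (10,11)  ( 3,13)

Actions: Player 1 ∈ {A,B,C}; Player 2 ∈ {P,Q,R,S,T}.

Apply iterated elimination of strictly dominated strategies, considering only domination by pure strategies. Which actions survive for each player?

Remaining: P1:{B,C} P2:{P,S,T}

P2 drop Q (P beats it: A:8>7 B:14>8 C:9>6)
P1 drop A (B beats it: P:8>4 R:6>0 S:8>4 T:6>2)
P2 drop R (P beats it: B:14>9 C:9>5)
P1→{B,C} P2→{P,S,T}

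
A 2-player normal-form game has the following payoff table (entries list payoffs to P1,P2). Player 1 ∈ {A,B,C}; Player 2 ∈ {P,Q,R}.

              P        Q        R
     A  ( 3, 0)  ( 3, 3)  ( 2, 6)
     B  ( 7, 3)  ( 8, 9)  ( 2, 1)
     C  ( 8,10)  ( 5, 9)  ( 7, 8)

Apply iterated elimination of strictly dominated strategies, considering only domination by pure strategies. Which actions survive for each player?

P1 drop A (C beats it: P:8>3 Q:5>3 R:7>2)
P2 drop R (P beats it: B:3>1 C:10>8)
P1→{B,C} P2→{P,Q}

IESDS → P1:{B,C} P2:{P,Q}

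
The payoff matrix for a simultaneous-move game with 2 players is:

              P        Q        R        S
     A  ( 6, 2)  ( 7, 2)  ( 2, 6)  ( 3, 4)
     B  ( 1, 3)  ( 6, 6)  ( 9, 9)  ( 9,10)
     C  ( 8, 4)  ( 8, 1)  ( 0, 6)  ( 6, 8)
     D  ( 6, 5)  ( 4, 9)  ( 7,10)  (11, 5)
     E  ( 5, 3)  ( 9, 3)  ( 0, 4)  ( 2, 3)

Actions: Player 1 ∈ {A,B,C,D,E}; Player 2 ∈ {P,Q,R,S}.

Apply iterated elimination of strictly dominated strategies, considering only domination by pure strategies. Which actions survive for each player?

Survivors P1:{B,D} P2:{R,S}

P2 drop P (R beats it: A:6>2 B:9>3 C:6>4 D:10>5 E:4>3)
P2 drop Q (R beats it: A:6>2 B:9>6 C:6>1 D:10>9 E:4>3)
P1 drop A (B beats it: R:9>2 S:9>3)
P1 drop C (B beats it: R:9>0 S:9>6)
P1 drop E (B beats it: R:9>0 S:9>2)
P1→{B,D} P2→{R,S}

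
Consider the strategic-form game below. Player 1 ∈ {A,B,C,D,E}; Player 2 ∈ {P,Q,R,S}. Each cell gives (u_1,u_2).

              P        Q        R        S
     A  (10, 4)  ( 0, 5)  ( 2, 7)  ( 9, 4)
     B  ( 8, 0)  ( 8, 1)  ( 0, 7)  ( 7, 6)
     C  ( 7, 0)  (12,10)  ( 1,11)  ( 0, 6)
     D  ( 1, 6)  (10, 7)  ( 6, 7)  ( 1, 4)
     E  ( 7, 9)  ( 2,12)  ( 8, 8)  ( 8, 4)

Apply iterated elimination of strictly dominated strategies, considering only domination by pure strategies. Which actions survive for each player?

Remaining: P1:{C,D,E} P2:{Q,R}

P2 drop P (Q beats it: A:5>4 B:1>0 C:10>0 D:7>6 E:12>9)
P2 drop S (R beats it: A:7>4 B:7>6 C:11>6 D:7>4 E:8>4)
P1 drop A (D beats it: Q:10>0 R:6>2)
P1 drop B (C beats it: Q:12>8 R:1>0)
P1→{C,D,E} P2→{Q,R}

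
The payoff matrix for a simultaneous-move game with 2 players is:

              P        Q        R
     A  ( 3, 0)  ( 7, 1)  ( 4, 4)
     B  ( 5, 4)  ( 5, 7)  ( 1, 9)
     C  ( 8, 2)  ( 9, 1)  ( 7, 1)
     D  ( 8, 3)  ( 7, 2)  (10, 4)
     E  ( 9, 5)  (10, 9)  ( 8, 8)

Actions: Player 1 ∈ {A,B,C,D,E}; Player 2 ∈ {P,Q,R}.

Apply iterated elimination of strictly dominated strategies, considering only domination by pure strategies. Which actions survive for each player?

P1 drop A (C beats it: P:8>3 Q:9>7 R:7>4)
P1 drop B (C beats it: P:8>5 Q:9>5 R:7>1)
P1 drop C (E beats it: P:9>8 Q:10>9 R:8>7)
P2 drop P (R beats it: D:4>3 E:8>5)
P1→{D,E} P2→{Q,R}

Survivors P1:{D,E} P2:{Q,R}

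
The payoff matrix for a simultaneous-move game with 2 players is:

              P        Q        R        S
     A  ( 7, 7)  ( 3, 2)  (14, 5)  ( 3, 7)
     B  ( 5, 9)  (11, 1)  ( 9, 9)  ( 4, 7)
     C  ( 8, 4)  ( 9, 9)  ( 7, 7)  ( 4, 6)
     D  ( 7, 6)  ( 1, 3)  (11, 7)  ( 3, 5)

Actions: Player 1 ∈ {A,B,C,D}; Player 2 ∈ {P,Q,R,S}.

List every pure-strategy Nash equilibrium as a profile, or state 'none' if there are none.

(A,P): not NE [P1→C gives 8>7]
(A,Q): not NE [P1→B gives 11>3; P2→S gives 7>2]
(A,R): not NE [P2→S gives 7>5]
(A,S): not NE [P1→C gives 4>3]
(B,P): not NE [P1→C gives 8>5]
(B,Q): not NE [P2→R gives 9>1]
(B,R): not NE [P1→A gives 14>9]
(B,S): not NE [P2→R gives 9>7]
(C,P): not NE [P2→Q gives 9>4]
(C,Q): not NE [P1→B gives 11>9]
(C,R): not NE [P1→A gives 14>7; P2→Q gives 9>7]
(C,S): not NE [P2→Q gives 9>6]
(D,P): not NE [P1→C gives 8>7; P2→R gives 7>6]
(D,Q): not NE [P1→B gives 11>1; P2→R gives 7>3]
(D,R): not NE [P1→A gives 14>11]
(D,S): not NE [P1→C gives 4>3; P2→R gives 7>5]

Equilibria: none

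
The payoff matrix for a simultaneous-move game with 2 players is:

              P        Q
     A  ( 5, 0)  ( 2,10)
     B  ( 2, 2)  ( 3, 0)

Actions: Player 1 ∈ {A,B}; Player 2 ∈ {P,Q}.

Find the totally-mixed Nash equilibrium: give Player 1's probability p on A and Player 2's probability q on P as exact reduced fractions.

P1 indiff ⇒ q·5+(1-q)·2 = q·2+(1-q)·3 ⇒ q(3) = (1-q)(1) ⇒ q = 1/4
P2 indiff ⇒ p·0+(1-p)·2 = p·10+(1-p)·0 ⇒ p(-10) = (1-p)(-2) ⇒ p = 1/6

P1 mixes 1/6 on A; P2 mixes 1/4 on P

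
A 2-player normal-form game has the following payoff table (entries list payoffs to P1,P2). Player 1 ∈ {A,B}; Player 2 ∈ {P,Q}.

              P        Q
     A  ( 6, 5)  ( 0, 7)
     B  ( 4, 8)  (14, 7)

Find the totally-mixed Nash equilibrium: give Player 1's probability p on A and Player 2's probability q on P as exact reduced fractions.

P1 indiff ⇒ q·6+(1-q)·0 = q·4+(1-q)·14 ⇒ q(2) = (1-q)(14) ⇒ q = 7/8
P2 indiff ⇒ p·5+(1-p)·8 = p·7+(1-p)·7 ⇒ p(-2) = (1-p)(-1) ⇒ p = 1/3

P1 mixes 1/3 on A; P2 mixes 7/8 on P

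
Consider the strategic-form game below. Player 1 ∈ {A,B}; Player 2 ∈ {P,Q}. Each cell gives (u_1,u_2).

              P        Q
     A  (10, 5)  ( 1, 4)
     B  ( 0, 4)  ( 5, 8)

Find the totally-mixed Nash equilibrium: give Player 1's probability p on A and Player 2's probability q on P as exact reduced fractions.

P1 mixes 4/5 on A; P2 mixes 2/7 on P

P1 indiff ⇒ q·10+(1-q)·1 = q·0+(1-q)·5 ⇒ q(10) = (1-q)(4) ⇒ q = 2/7
P2 indiff ⇒ p·5+(1-p)·4 = p·4+(1-p)·8 ⇒ p(1) = (1-p)(4) ⇒ p = 4/5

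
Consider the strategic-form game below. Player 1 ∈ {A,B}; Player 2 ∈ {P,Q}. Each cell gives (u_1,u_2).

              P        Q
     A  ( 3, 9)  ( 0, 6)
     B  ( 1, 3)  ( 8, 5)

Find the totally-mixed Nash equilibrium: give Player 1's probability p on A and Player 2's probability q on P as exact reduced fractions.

P1 indiff ⇒ q·3+(1-q)·0 = q·1+(1-q)·8 ⇒ q(2) = (1-q)(8) ⇒ q = 4/5
P2 indiff ⇒ p·9+(1-p)·3 = p·6+(1-p)·5 ⇒ p(3) = (1-p)(2) ⇒ p = 2/5

p=2/5, q=4/5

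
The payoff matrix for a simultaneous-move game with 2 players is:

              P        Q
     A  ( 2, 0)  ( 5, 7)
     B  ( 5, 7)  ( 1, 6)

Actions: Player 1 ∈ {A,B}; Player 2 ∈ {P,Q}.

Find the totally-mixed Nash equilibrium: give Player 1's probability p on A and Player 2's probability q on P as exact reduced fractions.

P1 indiff ⇒ q·2+(1-q)·5 = q·5+(1-q)·1 ⇒ q(-3) = (1-q)(-4) ⇒ q = 4/7
P2 indiff ⇒ p·0+(1-p)·7 = p·7+(1-p)·6 ⇒ p(-7) = (1-p)(-1) ⇒ p = 1/8

(p,q) = (1/8, 4/7)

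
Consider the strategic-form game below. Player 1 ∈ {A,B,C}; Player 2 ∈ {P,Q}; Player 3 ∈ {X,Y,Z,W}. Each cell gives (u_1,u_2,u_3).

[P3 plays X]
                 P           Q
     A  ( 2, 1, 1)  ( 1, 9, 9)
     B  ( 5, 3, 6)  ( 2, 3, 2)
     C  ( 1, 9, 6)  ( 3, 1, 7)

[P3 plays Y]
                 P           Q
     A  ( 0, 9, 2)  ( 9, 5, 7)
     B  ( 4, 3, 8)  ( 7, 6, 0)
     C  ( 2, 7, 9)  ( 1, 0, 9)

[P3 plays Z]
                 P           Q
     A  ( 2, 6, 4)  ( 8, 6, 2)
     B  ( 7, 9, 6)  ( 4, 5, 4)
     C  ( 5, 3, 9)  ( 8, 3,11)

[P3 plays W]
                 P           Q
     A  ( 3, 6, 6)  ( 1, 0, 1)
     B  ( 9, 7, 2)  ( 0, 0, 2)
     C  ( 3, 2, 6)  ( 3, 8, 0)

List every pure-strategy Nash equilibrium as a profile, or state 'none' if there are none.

Nash profiles: (C,Q,Z)

(A,P,X): not NE [P1→B gives 5>2; P2→Q gives 9>1; P3→W gives 6>1]
(A,P,Y): not NE [P1→B gives 4>0; P3→W gives 6>2]
(A,P,Z): not NE [P1→B gives 7>2; P3→W gives 6>4]
(A,P,W): not NE [P1→B gives 9>3]
(A,Q,X): not NE [P1→C gives 3>1]
(A,Q,Y): not NE [P2→P gives 9>5; P3→X gives 9>7]
(A,Q,Z): not NE [P3→X gives 9>2]
(A,Q,W): not NE [P1→C gives 3>1; P2→P gives 6>0; P3→X gives 9>1]
(B,P,X): not NE [P3→Y gives 8>6]
(B,P,Y): not NE [P2→Q gives 6>3]
(B,P,Z): not NE [P3→Y gives 8>6]
(B,P,W): not NE [P3→Y gives 8>2]
(B,Q,X): not NE [P1→C gives 3>2; P3→Z gives 4>2]
(B,Q,Y): not NE [P1→A gives 9>7; P3→Z gives 4>0]
(B,Q,Z): not NE [P1→C gives 8>4; P2→P gives 9>5]
(B,Q,W): not NE [P1→C gives 3>0; P2→P gives 7>0; P3→Z gives 4>2]
(C,P,X): not NE [P1→B gives 5>1; P3→Z gives 9>6]
(C,P,Y): not NE [P1→B gives 4>2]
(C,P,Z): not NE [P1→B gives 7>5]
(C,P,W): not NE [P1→B gives 9>3; P2→Q gives 8>2; P3→Z gives 9>6]
(C,Q,X): not NE [P2→P gives 9>1; P3→Z gives 11>7]
(C,Q,Y): not NE [P1→A gives 9>1; P2→P gives 7>0; P3→Z gives 11>9]
(C,Q,Z): NE
(C,Q,W): not NE [P3→Z gives 11>0]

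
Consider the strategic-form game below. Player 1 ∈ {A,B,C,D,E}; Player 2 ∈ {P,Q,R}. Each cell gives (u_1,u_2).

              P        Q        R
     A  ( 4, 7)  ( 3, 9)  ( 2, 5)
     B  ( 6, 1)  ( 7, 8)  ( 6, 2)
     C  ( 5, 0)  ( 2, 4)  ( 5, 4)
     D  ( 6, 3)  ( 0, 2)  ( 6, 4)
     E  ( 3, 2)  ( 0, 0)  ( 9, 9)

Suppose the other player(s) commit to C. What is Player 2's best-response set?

u_2(P vs C) = 0
u_2(Q vs C) = 4
u_2(R vs C) = 4
max payoff 4 at {Q,R}

P2 best: {Q,R}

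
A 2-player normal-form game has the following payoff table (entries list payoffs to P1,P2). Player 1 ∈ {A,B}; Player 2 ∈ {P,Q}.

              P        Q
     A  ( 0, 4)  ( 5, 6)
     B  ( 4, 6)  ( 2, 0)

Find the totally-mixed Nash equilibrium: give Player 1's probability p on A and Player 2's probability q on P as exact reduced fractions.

P1 indiff ⇒ q·0+(1-q)·5 = q·4+(1-q)·2 ⇒ q(-4) = (1-q)(-3) ⇒ q = 3/7
P2 indiff ⇒ p·4+(1-p)·6 = p·6+(1-p)·0 ⇒ p(-2) = (1-p)(-6) ⇒ p = 3/4

p=3/4, q=3/7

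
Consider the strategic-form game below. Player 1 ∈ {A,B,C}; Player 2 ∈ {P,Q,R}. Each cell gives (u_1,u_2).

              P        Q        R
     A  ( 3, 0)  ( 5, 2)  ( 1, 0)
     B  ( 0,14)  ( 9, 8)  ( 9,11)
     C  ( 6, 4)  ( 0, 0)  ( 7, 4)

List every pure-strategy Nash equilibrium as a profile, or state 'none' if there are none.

PSNE = {(C,P)}

(A,P): not NE [P1→C gives 6>3; P2→Q gives 2>0]
(A,Q): not NE [P1→B gives 9>5]
(A,R): not NE [P1→B gives 9>1; P2→Q gives 2>0]
(B,P): not NE [P1→C gives 6>0]
(B,Q): not NE [P2→P gives 14>8]
(B,R): not NE [P2→P gives 14>11]
(C,P): NE
(C,Q): not NE [P1→B gives 9>0; P2→R gives 4>0]
(C,R): not NE [P1→B gives 9>7]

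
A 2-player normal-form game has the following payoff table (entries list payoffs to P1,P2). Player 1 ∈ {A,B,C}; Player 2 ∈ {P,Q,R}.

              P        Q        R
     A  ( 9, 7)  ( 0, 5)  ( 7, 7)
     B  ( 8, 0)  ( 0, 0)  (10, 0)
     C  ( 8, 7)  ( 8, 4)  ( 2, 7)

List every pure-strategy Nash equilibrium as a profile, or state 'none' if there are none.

(A,P): NE
(A,Q): not NE [P1→C gives 8>0; P2→R gives 7>5]
(A,R): not NE [P1→B gives 10>7]
(B,P): not NE [P1→A gives 9>8]
(B,Q): not NE [P1→C gives 8>0]
(B,R): NE
(C,P): not NE [P1→A gives 9>8]
(C,Q): not NE [P2→R gives 7>4]
(C,R): not NE [P1→B gives 10>2]

NE set: (A,P), (B,R)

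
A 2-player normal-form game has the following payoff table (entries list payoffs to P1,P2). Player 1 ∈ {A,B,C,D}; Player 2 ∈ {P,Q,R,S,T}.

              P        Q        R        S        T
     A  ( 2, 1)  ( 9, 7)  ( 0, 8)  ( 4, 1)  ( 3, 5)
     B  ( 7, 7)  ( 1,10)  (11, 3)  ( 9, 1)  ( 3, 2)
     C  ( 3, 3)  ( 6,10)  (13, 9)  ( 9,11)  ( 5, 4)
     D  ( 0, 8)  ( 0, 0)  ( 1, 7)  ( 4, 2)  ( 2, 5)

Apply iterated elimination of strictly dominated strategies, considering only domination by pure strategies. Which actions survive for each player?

Survivors P1:{A,B,C} P2:{Q,R,S}

P1 drop D (B beats it: P:7>0 Q:1>0 R:11>1 S:9>4 T:3>2)
P2 drop P (Q beats it: A:7>1 B:10>7 C:10>3)
P2 drop T (Q beats it: A:7>5 B:10>2 C:10>4)
P1→{A,B,C} P2→{Q,R,S}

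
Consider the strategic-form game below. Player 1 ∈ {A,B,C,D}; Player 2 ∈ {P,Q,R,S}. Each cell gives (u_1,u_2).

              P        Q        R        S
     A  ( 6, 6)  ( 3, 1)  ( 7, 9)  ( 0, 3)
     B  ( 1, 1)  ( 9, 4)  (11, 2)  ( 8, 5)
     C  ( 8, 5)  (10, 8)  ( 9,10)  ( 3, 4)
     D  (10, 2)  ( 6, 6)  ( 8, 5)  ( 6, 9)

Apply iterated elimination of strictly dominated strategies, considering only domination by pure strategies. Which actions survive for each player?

Remaining: P1:{B,C} P2:{Q,R,S}

P1 drop A (C beats it: P:8>6 Q:10>3 R:9>7 S:3>0)
P2 drop P (Q beats it: B:4>1 C:8>5 D:6>2)
P1 drop D (B beats it: Q:9>6 R:11>8 S:8>6)
P1→{B,C} P2→{Q,R,S}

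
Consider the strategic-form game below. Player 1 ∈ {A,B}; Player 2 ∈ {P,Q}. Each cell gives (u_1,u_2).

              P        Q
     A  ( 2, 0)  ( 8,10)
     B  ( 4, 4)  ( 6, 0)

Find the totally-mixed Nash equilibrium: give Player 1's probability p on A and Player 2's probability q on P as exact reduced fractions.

P1 mixes 2/7 on A; P2 mixes 1/2 on P

P1 indiff ⇒ q·2+(1-q)·8 = q·4+(1-q)·6 ⇒ q(-2) = (1-q)(-2) ⇒ q = 1/2
P2 indiff ⇒ p·0+(1-p)·4 = p·10+(1-p)·0 ⇒ p(-10) = (1-p)(-4) ⇒ p = 2/7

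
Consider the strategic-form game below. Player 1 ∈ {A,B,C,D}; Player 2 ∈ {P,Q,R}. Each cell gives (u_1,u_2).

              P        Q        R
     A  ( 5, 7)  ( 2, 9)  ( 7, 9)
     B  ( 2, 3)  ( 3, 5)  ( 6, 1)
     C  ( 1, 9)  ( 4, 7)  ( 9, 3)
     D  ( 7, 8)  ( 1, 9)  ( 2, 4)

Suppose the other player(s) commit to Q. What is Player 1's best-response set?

u_1(A vs Q) = 2
u_1(B vs Q) = 3
u_1(C vs Q) = 4
u_1(D vs Q) = 1
max payoff 4 at {C}

BR_1 = {C}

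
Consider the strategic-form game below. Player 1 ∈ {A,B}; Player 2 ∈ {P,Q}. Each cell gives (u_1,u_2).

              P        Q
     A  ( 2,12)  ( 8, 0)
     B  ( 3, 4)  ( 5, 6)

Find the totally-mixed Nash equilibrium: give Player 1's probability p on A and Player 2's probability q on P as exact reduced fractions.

P1 indiff ⇒ q·2+(1-q)·8 = q·3+(1-q)·5 ⇒ q(-1) = (1-q)(-3) ⇒ q = 3/4
P2 indiff ⇒ p·12+(1-p)·4 = p·0+(1-p)·6 ⇒ p(12) = (1-p)(2) ⇒ p = 1/7

p=1/7, q=3/4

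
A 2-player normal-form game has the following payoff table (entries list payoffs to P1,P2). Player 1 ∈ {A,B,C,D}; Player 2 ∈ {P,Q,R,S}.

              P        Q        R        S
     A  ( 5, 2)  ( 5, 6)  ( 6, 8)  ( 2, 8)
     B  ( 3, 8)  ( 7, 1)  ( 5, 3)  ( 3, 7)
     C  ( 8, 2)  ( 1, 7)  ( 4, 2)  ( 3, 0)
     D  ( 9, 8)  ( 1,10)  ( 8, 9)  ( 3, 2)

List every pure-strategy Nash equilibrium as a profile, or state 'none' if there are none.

(A,P): not NE [P1→D gives 9>5; P2→S gives 8>2]
(A,Q): not NE [P1→B gives 7>5; P2→S gives 8>6]
(A,R): not NE [P1→D gives 8>6]
(A,S): not NE [P1→D gives 3>2]
(B,P): not NE [P1→D gives 9>3]
(B,Q): not NE [P2→P gives 8>1]
(B,R): not NE [P1→D gives 8>5; P2→P gives 8>3]
(B,S): not NE [P2→P gives 8>7]
(C,P): not NE [P1→D gives 9>8; P2→Q gives 7>2]
(C,Q): not NE [P1→B gives 7>1]
(C,R): not NE [P1→D gives 8>4; P2→Q gives 7>2]
(C,S): not NE [P2→Q gives 7>0]
(D,P): not NE [P2→Q gives 10>8]
(D,Q): not NE [P1→B gives 7>1]
(D,R): not NE [P2→Q gives 10>9]
(D,S): not NE [P2→Q gives 10>2]

PSNE: ∅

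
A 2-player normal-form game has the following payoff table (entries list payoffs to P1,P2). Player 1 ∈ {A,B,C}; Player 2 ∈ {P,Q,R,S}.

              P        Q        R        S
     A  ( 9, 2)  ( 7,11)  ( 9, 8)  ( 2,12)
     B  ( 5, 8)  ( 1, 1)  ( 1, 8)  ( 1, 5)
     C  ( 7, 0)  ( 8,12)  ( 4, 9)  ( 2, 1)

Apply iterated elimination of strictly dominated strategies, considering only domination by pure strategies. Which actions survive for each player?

Survivors P1:{A,C} P2:{Q,S}

P1 drop B (A beats it: P:9>5 Q:7>1 R:9>1 S:2>1)
P2 drop P (Q beats it: A:11>2 C:12>0)
P2 drop R (Q beats it: A:11>8 C:12>9)
P1→{A,C} P2→{Q,S}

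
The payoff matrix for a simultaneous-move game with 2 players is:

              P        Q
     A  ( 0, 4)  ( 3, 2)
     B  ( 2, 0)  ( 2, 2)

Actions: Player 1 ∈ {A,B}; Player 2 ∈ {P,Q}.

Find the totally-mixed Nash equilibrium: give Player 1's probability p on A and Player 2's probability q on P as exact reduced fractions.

P1 indiff ⇒ q·0+(1-q)·3 = q·2+(1-q)·2 ⇒ q(-2) = (1-q)(-1) ⇒ q = 1/3
P2 indiff ⇒ p·4+(1-p)·0 = p·2+(1-p)·2 ⇒ p(2) = (1-p)(2) ⇒ p = 1/2

p=1/2, q=1/3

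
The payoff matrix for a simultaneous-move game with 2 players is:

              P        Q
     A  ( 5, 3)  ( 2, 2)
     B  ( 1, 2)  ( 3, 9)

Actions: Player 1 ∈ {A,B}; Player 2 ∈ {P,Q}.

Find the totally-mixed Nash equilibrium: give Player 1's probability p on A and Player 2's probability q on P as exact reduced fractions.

P1 indiff ⇒ q·5+(1-q)·2 = q·1+(1-q)·3 ⇒ q(4) = (1-q)(1) ⇒ q = 1/5
P2 indiff ⇒ p·3+(1-p)·2 = p·2+(1-p)·9 ⇒ p(1) = (1-p)(7) ⇒ p = 7/8

p=7/8, q=1/5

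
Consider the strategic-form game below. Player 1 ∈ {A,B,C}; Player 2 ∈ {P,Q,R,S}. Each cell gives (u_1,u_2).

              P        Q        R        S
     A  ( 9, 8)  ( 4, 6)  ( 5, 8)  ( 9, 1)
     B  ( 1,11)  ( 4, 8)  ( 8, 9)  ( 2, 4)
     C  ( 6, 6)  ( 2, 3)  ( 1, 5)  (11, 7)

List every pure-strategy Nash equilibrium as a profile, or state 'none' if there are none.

PSNE = {(A,P), (C,S)}

(A,P): NE
(A,Q): not NE [P2→R gives 8>6]
(A,R): not NE [P1→B gives 8>5]
(A,S): not NE [P1→C gives 11>9; P2→R gives 8>1]
(B,P): not NE [P1→A gives 9>1]
(B,Q): not NE [P2→P gives 11>8]
(B,R): not NE [P2→P gives 11>9]
(B,S): not NE [P1→C gives 11>2; P2→P gives 11>4]
(C,P): not NE [P1→A gives 9>6; P2→S gives 7>6]
(C,Q): not NE [P1→B gives 4>2; P2→S gives 7>3]
(C,R): not NE [P1→B gives 8>1; P2→S gives 7>5]
(C,S): NE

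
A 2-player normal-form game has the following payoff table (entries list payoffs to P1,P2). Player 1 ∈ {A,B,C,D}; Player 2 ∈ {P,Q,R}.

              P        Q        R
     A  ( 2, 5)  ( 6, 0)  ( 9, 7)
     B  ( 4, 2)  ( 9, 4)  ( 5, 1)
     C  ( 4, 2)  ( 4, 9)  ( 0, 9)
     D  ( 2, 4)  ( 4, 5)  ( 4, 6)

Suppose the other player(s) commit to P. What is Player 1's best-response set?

u_1(A vs P) = 2
u_1(B vs P) = 4
u_1(C vs P) = 4
u_1(D vs P) = 2
max payoff 4 at {B,C}

BR_1 = {B,C}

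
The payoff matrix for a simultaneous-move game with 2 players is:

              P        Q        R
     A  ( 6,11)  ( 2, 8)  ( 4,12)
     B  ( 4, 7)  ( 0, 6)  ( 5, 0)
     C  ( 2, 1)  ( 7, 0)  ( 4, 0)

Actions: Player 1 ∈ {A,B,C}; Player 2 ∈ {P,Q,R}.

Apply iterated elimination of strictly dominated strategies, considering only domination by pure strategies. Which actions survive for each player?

Remaining: P1:{A,B} P2:{P,R}

P2 drop Q (P beats it: A:11>8 B:7>6 C:1>0)
P1 drop C (B beats it: P:4>2 R:5>4)
P1→{A,B} P2→{P,R}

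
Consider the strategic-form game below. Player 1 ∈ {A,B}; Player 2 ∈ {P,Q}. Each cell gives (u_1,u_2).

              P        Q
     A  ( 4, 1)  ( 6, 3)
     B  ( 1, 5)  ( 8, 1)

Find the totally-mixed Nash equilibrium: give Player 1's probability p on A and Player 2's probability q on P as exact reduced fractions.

P1 mixes 2/3 on A; P2 mixes 2/5 on P

P1 indiff ⇒ q·4+(1-q)·6 = q·1+(1-q)·8 ⇒ q(3) = (1-q)(2) ⇒ q = 2/5
P2 indiff ⇒ p·1+(1-p)·5 = p·3+(1-p)·1 ⇒ p(-2) = (1-p)(-4) ⇒ p = 2/3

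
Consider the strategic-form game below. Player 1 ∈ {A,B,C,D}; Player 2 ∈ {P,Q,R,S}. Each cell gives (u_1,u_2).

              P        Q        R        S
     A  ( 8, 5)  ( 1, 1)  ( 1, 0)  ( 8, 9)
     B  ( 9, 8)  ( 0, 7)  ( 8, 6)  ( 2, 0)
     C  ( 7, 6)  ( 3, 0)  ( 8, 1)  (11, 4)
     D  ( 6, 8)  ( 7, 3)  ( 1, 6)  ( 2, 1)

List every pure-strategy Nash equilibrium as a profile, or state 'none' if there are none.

(A,P): not NE [P1→B gives 9>8; P2→S gives 9>5]
(A,Q): not NE [P1→D gives 7>1; P2→S gives 9>1]
(A,R): not NE [P1→C gives 8>1; P2→S gives 9>0]
(A,S): not NE [P1→C gives 11>8]
(B,P): NE
(B,Q): not NE [P1→D gives 7>0; P2→P gives 8>7]
(B,R): not NE [P2→P gives 8>6]
(B,S): not NE [P1→C gives 11>2; P2→P gives 8>0]
(C,P): not NE [P1→B gives 9>7]
(C,Q): not NE [P1→D gives 7>3; P2→P gives 6>0]
(C,R): not NE [P2→P gives 6>1]
(C,S): not NE [P2→P gives 6>4]
(D,P): not NE [P1→B gives 9>6]
(D,Q): not NE [P2→P gives 8>3]
(D,R): not NE [P1→C gives 8>1; P2→P gives 8>6]
(D,S): not NE [P1→C gives 11>2; P2→P gives 8>1]

NE set: (B,P)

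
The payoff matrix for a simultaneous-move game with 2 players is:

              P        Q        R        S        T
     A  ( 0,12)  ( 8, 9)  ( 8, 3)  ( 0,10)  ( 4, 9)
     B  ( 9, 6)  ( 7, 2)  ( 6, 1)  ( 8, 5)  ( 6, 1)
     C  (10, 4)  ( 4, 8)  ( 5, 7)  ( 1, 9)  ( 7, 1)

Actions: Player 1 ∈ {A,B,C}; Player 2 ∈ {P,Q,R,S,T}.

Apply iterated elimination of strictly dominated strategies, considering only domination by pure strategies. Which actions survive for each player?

P2 drop Q (S beats it: A:10>9 B:5>2 C:9>8)
P2 drop R (S beats it: A:10>3 B:5>1 C:9>7)
P1 drop A (B beats it: P:9>0 S:8>0 T:6>4)
P2 drop T (P beats it: B:6>1 C:4>1)
P1→{B,C} P2→{P,S}

Remaining: P1:{B,C} P2:{P,S}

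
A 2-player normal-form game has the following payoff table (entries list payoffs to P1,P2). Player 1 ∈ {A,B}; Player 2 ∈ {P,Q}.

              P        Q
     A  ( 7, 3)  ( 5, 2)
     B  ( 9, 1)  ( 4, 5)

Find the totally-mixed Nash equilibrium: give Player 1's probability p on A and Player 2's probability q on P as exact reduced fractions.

P1 mixes 4/5 on A; P2 mixes 1/3 on P

P1 indiff ⇒ q·7+(1-q)·5 = q·9+(1-q)·4 ⇒ q(-2) = (1-q)(-1) ⇒ q = 1/3
P2 indiff ⇒ p·3+(1-p)·1 = p·2+(1-p)·5 ⇒ p(1) = (1-p)(4) ⇒ p = 4/5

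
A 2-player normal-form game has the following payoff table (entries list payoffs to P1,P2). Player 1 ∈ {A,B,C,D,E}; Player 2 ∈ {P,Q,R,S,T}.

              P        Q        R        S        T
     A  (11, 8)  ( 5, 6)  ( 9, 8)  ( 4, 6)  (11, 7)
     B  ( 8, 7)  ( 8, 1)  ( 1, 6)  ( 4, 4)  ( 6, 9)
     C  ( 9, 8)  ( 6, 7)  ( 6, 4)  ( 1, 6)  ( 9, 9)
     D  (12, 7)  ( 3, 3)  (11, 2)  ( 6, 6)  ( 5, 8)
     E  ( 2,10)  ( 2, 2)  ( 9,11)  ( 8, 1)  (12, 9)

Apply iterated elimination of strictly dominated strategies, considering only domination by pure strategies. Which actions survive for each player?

P2 drop Q (P beats it: A:8>6 B:7>1 C:8>7 D:7>3 E:10>2)
P1 drop C (A beats it: P:11>9 R:9>6 S:4>1 T:11>9)
P2 drop S (P beats it: A:8>6 B:7>4 D:7>6 E:10>1)
P1 drop B (A beats it: P:11>8 R:9>1 T:11>6)
P1→{A,D,E} P2→{P,R,T}

Remaining: P1:{A,D,E} P2:{P,R,T}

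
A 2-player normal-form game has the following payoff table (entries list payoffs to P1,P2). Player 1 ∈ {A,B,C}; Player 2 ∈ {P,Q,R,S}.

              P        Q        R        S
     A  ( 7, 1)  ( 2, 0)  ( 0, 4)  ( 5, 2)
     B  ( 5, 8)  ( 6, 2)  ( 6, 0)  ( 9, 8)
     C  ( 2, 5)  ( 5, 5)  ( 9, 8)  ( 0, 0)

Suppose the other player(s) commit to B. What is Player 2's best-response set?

u_2(P vs B) = 8
u_2(Q vs B) = 2
u_2(R vs B) = 0
u_2(S vs B) = 8
max payoff 8 at {P,S}

P2 best: {P,S}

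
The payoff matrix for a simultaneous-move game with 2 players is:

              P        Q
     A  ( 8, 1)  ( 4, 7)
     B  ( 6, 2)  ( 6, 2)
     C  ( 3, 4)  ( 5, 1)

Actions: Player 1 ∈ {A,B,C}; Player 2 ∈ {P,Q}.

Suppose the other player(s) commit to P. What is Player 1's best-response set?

u_1(A vs P) = 8
u_1(B vs P) = 6
u_1(C vs P) = 3
max payoff 8 at {A}

argmax u_1 = {A}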